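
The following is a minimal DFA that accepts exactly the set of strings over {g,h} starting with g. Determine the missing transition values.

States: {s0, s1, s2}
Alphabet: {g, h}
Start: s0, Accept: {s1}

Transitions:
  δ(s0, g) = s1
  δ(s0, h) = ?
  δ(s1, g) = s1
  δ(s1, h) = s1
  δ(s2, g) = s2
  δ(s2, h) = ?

From the language and accept set, identify what each state tracks — s0: no input read; s1: started with g; s2: started with h (dead).
Each missing δ(q, a) is the state matching the new tracked value after reading a.
δ(s0, h) = s2; δ(s2, h) = s2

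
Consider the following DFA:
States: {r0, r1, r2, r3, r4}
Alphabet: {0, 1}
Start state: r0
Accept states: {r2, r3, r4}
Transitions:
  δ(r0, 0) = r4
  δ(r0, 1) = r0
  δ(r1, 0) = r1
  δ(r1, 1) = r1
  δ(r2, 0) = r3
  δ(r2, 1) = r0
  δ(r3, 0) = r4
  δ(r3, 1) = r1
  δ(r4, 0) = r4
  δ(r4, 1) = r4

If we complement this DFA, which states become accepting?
Complement accept states = All states \ Original accept states
= {r0, r1, r2, r3, r4} \ {r2, r3, r4}
{r0, r1}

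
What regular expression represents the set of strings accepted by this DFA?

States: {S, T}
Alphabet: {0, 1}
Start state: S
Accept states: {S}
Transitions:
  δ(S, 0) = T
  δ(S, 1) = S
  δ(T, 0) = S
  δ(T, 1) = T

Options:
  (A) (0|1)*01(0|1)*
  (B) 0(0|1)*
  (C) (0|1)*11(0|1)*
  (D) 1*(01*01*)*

Check each option against the DFA on short strings; one disagreement eliminates an option:
  (A) (0|1)*01(0|1)*: on ε the DFA stays in S and accepts (S ∈ Accept), but the regex does not match it → eliminate
  (B) 0(0|1)*: on ε the DFA stays in S and accepts (S ∈ Accept), but the regex does not match it → eliminate
  (C) (0|1)*11(0|1)*: on ε the DFA stays in S and accepts (S ∈ Accept), but the regex does not match it → eliminate
  (D) 1*(01*01*)*: agrees with the DFA on every string of length ≤ 6
Only (D) is consistent with the DFA.
(D) 1*(01*01*)*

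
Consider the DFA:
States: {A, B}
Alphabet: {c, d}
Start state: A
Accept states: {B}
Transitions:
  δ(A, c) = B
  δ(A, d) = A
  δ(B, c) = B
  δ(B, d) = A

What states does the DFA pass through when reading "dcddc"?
read 'd': A → A
  read 'c': A → B
  read 'd': B → A
  read 'd': A → A
  read 'c': A → B
A -> A -> B -> A -> A -> B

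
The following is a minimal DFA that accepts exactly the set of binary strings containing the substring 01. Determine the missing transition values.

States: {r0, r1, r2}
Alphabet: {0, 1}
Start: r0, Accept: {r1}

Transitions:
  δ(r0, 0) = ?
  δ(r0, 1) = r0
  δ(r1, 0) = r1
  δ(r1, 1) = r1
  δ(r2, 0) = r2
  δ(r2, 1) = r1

From the language and accept set, identify what each state tracks — r0: no 0 seen yet; r1: substring 01 seen; r2: seen a 0, waiting for 1.
Each missing δ(q, a) is the state matching the new tracked value after reading a.
δ(r0, 0) = r2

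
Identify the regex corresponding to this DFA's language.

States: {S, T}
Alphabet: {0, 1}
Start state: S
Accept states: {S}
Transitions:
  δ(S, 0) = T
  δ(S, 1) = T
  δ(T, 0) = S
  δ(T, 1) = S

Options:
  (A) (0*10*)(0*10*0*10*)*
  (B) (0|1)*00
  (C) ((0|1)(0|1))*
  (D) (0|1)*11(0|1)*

Check each option against the DFA on short strings; one disagreement eliminates an option:
  (A) (0*10*)(0*10*0*10*)*: on ε the DFA stays in S and accepts (S ∈ Accept), but the regex does not match it → eliminate
  (B) (0|1)*00: on ε the DFA stays in S and accepts (S ∈ Accept), but the regex does not match it → eliminate
  (C) ((0|1)(0|1))*: agrees with the DFA on every string of length ≤ 6
  (D) (0|1)*11(0|1)*: on ε the DFA stays in S and accepts (S ∈ Accept), but the regex does not match it → eliminate
Only (C) is consistent with the DFA.
(C) ((0|1)(0|1))*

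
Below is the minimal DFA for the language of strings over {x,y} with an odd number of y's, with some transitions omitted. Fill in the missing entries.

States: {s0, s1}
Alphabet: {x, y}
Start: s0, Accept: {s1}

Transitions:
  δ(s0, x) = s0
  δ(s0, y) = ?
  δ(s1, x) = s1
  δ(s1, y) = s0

From the language and accept set, identify what each state tracks — s0: even number of y's so far; s1: odd number of y's so far.
Each missing δ(q, a) is the state matching the new tracked value after reading a.
δ(s0, y) = s1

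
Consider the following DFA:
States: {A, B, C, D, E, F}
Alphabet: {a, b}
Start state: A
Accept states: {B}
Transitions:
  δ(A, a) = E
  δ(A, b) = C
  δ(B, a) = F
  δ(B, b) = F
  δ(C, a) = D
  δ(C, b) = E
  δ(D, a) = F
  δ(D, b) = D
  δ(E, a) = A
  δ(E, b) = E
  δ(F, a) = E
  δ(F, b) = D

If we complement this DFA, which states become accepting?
Complement accept states = All states \ Original accept states
= {A, B, C, D, E, F} \ {B}
{A, C, D, E, F}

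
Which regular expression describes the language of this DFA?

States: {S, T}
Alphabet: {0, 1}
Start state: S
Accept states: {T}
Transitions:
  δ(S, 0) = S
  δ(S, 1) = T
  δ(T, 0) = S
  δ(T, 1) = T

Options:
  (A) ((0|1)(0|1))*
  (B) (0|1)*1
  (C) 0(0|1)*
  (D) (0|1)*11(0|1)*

Check each option against the DFA on short strings; one disagreement eliminates an option:
  (A) ((0|1)(0|1))*: on ε the DFA stays in S and rejects (S ∉ Accept), but the regex matches it → eliminate
  (B) (0|1)*1: agrees with the DFA on every string of length ≤ 6
  (C) 0(0|1)*: on '0' the DFA goes S → S and rejects (S ∉ Accept), but the regex matches it → eliminate
  (D) (0|1)*11(0|1)*: on '1' the DFA goes S → T and accepts (T ∈ Accept), but the regex does not match it → eliminate
Only (B) is consistent with the DFA.
(B) (0|1)*1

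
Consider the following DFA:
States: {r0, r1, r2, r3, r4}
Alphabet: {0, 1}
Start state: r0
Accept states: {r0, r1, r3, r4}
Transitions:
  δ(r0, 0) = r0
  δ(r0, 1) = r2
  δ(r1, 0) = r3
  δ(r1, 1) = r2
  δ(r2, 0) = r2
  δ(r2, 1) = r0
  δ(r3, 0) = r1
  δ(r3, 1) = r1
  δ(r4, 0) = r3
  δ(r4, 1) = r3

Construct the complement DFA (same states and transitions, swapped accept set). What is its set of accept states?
Complement accept states = All states \ Original accept states
= {r0, r1, r2, r3, r4} \ {r0, r1, r3, r4}
{r2}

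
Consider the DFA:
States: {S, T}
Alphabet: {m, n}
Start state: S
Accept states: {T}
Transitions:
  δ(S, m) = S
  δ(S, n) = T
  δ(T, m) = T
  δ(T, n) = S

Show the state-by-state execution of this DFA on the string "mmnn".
read 'm': S → S
  read 'm': S → S
  read 'n': S → T
  read 'n': T → S
S -> S -> S -> T -> S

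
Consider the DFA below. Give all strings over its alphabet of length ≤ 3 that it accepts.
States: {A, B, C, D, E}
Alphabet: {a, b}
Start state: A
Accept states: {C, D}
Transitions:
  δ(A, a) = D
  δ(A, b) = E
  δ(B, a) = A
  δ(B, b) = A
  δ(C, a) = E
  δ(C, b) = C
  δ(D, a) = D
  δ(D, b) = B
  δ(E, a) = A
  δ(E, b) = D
a, aa, bb, aaa, baa, bba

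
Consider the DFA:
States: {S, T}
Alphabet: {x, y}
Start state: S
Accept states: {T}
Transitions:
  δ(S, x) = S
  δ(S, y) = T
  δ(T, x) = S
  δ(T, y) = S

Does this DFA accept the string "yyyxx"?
Processing string "yyyxx":
  S --y--> T
  T --y--> S
  S --y--> T
  T --x--> S
  S --x--> S
Final state: S
Accept states: {T}
No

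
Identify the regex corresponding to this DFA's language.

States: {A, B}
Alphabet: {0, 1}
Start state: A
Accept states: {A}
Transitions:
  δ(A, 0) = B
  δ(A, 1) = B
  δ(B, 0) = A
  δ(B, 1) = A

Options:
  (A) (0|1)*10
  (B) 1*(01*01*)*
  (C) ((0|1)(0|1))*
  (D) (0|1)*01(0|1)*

Check each option against the DFA on short strings; one disagreement eliminates an option:
  (A) (0|1)*10: on ε the DFA stays in A and accepts (A ∈ Accept), but the regex does not match it → eliminate
  (B) 1*(01*01*)*: on '1' the DFA goes A → B and rejects (B ∉ Accept), but the regex matches it → eliminate
  (C) ((0|1)(0|1))*: agrees with the DFA on every string of length ≤ 6
  (D) (0|1)*01(0|1)*: on ε the DFA stays in A and accepts (A ∈ Accept), but the regex does not match it → eliminate
Only (C) is consistent with the DFA.
(C) ((0|1)(0|1))*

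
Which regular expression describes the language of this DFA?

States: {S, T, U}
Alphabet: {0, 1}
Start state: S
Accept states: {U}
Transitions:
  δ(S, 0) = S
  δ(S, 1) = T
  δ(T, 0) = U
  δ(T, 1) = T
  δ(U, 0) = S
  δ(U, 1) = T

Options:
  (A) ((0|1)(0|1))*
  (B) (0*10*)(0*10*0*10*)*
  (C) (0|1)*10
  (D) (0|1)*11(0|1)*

Check each option against the DFA on short strings; one disagreement eliminates an option:
  (A) ((0|1)(0|1))*: on ε the DFA stays in S and rejects (S ∉ Accept), but the regex matches it → eliminate
  (B) (0*10*)(0*10*0*10*)*: on '1' the DFA goes S → T and rejects (T ∉ Accept), but the regex matches it → eliminate
  (C) (0|1)*10: agrees with the DFA on every string of length ≤ 6
  (D) (0|1)*11(0|1)*: on '10' the DFA goes S → T → U and accepts (U ∈ Accept), but the regex does not match it → eliminate
Only (C) is consistent with the DFA.
(C) (0|1)*10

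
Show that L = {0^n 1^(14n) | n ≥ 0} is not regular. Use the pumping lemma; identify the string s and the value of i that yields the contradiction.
Assume L is regular with pumping length p. Idea: pumping the 0-block breaks the 1:14 ratio.
Choose s = 0^p 1^(14p) (length 15p ≥ p). By the pumping lemma, s = xyz with |xy| ≤ p, |y| > 0, so y = 0^k with k ≥ 1. Then xy²z = 0^(p+k) 1^(14p). For this to be in L we would need 14p = 14(p+k), i.e. 14k = 0, contradicting k ≥ 1. So xy²z ∉ L.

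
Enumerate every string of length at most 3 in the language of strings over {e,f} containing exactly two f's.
ff, eff, fef, ffe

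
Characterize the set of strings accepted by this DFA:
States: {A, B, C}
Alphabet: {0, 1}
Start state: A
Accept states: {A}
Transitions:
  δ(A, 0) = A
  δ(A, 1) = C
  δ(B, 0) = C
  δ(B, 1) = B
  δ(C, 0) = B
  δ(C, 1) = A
Testing a few strings:
  '0' → accept
  '111' → reject
  '1' → reject
  '100' → reject
State roles: A=value ≡ 0 (mod 3); B=value ≡ 2 (mod 3); C=value ≡ 1 (mod 3)
All binary strings representing a multiple of 3 (read in base 2; leading zeros allowed and ε counts as 0)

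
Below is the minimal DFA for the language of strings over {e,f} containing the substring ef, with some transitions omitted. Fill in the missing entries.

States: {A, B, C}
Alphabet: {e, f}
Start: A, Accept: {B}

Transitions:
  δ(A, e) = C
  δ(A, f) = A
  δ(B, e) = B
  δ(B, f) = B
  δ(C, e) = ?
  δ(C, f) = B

From the language and accept set, identify what each state tracks — A: no e seen yet; B: substring ef seen; C: seen a e, waiting for f.
Each missing δ(q, a) is the state matching the new tracked value after reading a.
δ(C, e) = C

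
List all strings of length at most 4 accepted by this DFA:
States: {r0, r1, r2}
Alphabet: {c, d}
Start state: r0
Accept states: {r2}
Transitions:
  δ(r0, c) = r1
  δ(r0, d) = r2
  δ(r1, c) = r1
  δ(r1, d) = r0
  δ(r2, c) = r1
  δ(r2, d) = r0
d, cdd, ddd, ccdd, dcdd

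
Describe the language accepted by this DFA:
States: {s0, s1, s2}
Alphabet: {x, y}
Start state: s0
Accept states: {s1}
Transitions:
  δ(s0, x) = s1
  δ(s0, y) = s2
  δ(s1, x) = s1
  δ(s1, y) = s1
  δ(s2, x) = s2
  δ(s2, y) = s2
Testing a few strings:
  'xx' → accept
  'y' → reject
  'yx' → reject
  'yyx' → reject
State roles: s0=no input read; s1=started with x; s2=started with y (dead)
All strings over {x,y} starting with x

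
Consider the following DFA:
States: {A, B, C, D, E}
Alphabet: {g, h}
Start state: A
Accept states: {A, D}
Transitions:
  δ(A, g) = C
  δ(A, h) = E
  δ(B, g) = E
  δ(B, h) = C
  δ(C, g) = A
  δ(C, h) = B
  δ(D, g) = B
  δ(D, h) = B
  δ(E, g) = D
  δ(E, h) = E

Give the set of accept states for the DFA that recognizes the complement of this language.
Complement accept states = All states \ Original accept states
= {A, B, C, D, E} \ {A, D}
{B, C, E}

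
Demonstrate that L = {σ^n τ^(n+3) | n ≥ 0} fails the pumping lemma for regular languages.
Assume L is regular with pumping length p. Idea: pumping the σ-block breaks the fixed offset of 3.
Choose s = σ^p τ^(p+3) ∈ L. By the pumping lemma, s = xyz with |xy| ≤ p, |y| > 0, so y = σ^k with k ≥ 1. Then xy²z = σ^(p+k) τ^(p+3). For this to be in L we would need p+3 = (p+k)+3, i.e. k = 0, contradicting k ≥ 1. So xy²z ∉ L.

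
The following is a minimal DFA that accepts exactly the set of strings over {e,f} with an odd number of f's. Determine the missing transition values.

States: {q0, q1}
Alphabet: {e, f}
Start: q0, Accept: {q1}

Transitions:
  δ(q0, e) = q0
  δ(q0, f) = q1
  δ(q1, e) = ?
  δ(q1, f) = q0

From the language and accept set, identify what each state tracks — q0: even number of f's so far; q1: odd number of f's so far.
Each missing δ(q, a) is the state matching the new tracked value after reading a.
δ(q1, e) = q1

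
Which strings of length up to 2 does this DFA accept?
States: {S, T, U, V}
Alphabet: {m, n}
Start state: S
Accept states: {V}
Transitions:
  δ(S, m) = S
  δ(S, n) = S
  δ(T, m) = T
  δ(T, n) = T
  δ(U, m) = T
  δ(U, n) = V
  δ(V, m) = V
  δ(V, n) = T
None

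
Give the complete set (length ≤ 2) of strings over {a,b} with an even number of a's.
ε, b, aa, bb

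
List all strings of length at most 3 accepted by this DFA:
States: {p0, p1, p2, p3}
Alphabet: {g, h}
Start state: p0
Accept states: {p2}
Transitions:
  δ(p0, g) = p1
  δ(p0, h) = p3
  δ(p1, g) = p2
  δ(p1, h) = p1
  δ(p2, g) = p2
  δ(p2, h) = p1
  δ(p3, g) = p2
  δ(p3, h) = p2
gg, hg, hh, ggg, ghg, hgg, hhg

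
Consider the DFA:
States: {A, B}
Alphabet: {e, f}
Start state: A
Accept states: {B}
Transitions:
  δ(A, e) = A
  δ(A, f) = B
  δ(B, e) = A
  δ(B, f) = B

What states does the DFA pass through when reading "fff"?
read 'f': A → B
  read 'f': B → B
  read 'f': B → B
A -> B -> B -> B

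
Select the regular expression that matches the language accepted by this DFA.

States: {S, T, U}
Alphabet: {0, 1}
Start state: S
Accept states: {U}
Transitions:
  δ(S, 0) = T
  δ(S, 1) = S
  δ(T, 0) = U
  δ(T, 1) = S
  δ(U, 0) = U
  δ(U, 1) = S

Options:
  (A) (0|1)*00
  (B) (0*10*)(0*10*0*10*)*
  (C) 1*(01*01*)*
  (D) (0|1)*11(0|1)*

Check each option against the DFA on short strings; one disagreement eliminates an option:
  (A) (0|1)*00: agrees with the DFA on every string of length ≤ 6
  (B) (0*10*)(0*10*0*10*)*: on '1' the DFA goes S → S and rejects (S ∉ Accept), but the regex matches it → eliminate
  (C) 1*(01*01*)*: on ε the DFA stays in S and rejects (S ∉ Accept), but the regex matches it → eliminate
  (D) (0|1)*11(0|1)*: on '00' the DFA goes S → T → U and accepts (U ∈ Accept), but the regex does not match it → eliminate
Only (A) is consistent with the DFA.
(A) (0|1)*00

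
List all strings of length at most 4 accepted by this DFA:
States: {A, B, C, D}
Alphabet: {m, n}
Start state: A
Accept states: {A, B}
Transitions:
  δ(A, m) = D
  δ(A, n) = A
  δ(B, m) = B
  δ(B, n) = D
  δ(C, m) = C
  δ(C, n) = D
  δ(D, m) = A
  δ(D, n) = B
ε, n, mm, mn, nn, mmn, mnm, nmm, nmn, nnn, mmmm, mmmn, mmnn, mnmm, mnnm, mnnn, nmmn, nmnm, nnmm, nnmn, nnnn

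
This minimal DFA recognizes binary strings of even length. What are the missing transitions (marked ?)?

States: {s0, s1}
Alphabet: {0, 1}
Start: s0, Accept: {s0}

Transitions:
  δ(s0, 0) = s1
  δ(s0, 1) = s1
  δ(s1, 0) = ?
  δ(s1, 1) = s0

From the language and accept set, identify what each state tracks — s0: even length so far; s1: odd length so far.
Each missing δ(q, a) is the state matching the new tracked value after reading a.
δ(s1, 0) = s0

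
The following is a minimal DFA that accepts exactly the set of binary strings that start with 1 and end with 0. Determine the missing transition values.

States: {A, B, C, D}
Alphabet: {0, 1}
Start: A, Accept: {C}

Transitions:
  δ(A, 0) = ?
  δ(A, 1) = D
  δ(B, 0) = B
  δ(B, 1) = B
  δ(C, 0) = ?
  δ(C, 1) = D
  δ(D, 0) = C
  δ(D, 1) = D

From the language and accept set, identify what each state tracks — A: no input read; B: started with 0 (dead); C: started with 1, last symbol 0; D: started with 1, last symbol 1.
Each missing δ(q, a) is the state matching the new tracked value after reading a.
δ(A, 0) = B; δ(C, 0) = C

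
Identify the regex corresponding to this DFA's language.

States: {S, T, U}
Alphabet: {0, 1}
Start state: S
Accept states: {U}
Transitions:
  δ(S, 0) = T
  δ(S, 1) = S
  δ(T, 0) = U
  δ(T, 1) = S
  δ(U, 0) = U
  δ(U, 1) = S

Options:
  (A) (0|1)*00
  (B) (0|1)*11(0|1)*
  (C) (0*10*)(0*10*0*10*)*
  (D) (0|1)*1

Check each option against the DFA on short strings; one disagreement eliminates an option:
  (A) (0|1)*00: agrees with the DFA on every string of length ≤ 6
  (B) (0|1)*11(0|1)*: on '00' the DFA goes S → T → U and accepts (U ∈ Accept), but the regex does not match it → eliminate
  (C) (0*10*)(0*10*0*10*)*: on '1' the DFA goes S → S and rejects (S ∉ Accept), but the regex matches it → eliminate
  (D) (0|1)*1: on '1' the DFA goes S → S and rejects (S ∉ Accept), but the regex matches it → eliminate
Only (A) is consistent with the DFA.
(A) (0|1)*00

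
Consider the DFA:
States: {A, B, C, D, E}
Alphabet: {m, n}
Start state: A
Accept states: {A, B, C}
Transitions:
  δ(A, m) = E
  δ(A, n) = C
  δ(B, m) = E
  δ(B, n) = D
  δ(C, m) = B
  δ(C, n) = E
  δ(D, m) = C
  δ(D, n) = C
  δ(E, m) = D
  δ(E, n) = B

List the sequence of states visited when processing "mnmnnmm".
read 'm': A → E
  read 'n': E → B
  read 'm': B → E
  read 'n': E → B
  read 'n': B → D
  read 'm': D → C
  read 'm': C → B
A -> E -> B -> E -> B -> D -> C -> B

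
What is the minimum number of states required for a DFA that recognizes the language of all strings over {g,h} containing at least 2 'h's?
By Myhill–Nerode, count the distinguishable equivalence classes: 3 classes — having seen 0, 1, or ≥2 copies of 'h'; any two classes i < j (j ≤ 2) are distinguished by the string h^(2−j), which takes class j to 2 copies (accepted) but leaves class i below 2 (rejected).
3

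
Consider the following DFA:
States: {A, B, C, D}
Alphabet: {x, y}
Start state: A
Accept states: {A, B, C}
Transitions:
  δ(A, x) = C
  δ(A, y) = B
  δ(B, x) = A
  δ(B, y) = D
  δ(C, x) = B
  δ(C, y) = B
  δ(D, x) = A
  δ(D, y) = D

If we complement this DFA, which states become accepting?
Complement accept states = All states \ Original accept states
= {A, B, C, D} \ {A, B, C}
{D}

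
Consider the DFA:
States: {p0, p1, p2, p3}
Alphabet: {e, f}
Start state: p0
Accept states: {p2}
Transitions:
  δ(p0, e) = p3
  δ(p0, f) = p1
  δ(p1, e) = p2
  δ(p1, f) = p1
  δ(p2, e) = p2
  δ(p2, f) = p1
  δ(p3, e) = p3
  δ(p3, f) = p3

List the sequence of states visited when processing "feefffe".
read 'f': p0 → p1
  read 'e': p1 → p2
  read 'e': p2 → p2
  read 'f': p2 → p1
  read 'f': p1 → p1
  read 'f': p1 → p1
  read 'e': p1 → p2
p0 -> p1 -> p2 -> p2 -> p1 -> p1 -> p1 -> p2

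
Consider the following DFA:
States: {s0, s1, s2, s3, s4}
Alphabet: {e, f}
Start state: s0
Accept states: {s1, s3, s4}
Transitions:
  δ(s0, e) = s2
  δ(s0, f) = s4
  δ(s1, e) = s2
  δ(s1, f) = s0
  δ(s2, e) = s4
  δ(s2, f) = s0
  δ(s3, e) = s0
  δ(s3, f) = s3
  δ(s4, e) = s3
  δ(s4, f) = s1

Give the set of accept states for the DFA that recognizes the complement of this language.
Complement accept states = All states \ Original accept states
= {s0, s1, s2, s3, s4} \ {s1, s3, s4}
{s0, s2}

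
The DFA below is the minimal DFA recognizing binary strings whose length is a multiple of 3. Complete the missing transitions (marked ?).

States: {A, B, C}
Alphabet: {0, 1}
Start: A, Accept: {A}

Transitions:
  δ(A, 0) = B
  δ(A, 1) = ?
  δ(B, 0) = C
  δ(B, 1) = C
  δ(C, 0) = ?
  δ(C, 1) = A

From the language and accept set, identify what each state tracks — A: length ≡ 0 (mod 3); B: length ≡ 1 (mod 3); C: length ≡ 2 (mod 3).
Each missing δ(q, a) is the state matching the new tracked value after reading a.
δ(A, 1) = B; δ(C, 0) = A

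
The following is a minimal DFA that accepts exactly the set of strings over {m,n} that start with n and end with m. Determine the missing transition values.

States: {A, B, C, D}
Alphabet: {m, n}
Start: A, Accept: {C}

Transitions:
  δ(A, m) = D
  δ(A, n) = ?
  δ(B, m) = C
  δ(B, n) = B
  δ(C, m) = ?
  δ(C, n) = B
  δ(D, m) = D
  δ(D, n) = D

From the language and accept set, identify what each state tracks — A: no input read; B: started with n, last symbol n; C: started with n, last symbol m; D: started with m (dead).
Each missing δ(q, a) is the state matching the new tracked value after reading a.
δ(A, n) = B; δ(C, m) = C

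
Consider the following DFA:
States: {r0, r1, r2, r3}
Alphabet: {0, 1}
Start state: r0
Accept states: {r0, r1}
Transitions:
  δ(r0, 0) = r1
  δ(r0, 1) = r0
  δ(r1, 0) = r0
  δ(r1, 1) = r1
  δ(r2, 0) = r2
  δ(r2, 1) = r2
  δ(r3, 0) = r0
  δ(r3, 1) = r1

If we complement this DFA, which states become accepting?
Complement accept states = All states \ Original accept states
= {r0, r1, r2, r3} \ {r0, r1}
{r2, r3}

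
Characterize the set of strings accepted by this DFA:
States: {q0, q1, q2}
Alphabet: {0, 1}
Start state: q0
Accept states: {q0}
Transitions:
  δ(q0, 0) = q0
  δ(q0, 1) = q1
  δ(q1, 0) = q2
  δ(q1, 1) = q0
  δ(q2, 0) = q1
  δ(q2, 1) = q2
Testing a few strings:
  '1101' → reject
  '11' → accept
  '0' → accept
  '001' → reject
State roles: q0=value ≡ 0 (mod 3); q1=value ≡ 1 (mod 3); q2=value ≡ 2 (mod 3)
All binary strings representing a multiple of 3 (read in base 2; leading zeros allowed and ε counts as 0)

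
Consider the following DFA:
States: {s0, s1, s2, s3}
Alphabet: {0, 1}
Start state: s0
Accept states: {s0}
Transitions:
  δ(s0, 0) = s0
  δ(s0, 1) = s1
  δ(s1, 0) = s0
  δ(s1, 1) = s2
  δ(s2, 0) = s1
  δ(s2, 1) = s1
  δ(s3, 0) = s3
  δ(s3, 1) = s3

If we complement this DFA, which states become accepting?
Complement accept states = All states \ Original accept states
= {s0, s1, s2, s3} \ {s0}
{s1, s2, s3}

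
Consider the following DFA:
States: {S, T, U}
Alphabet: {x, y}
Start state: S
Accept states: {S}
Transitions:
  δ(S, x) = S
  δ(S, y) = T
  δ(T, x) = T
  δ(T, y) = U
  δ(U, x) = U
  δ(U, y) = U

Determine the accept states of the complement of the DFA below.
Complement accept states = All states \ Original accept states
= {S, T, U} \ {S}
{T, U}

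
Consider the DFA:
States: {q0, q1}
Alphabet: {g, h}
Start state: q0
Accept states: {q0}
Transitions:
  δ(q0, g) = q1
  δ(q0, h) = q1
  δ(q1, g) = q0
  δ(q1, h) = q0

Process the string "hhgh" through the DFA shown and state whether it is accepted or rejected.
Processing string "hhgh":
  q0 --h--> q1
  q1 --h--> q0
  q0 --g--> q1
  q1 --h--> q0
Final state: q0
Accept states: {q0}
Yes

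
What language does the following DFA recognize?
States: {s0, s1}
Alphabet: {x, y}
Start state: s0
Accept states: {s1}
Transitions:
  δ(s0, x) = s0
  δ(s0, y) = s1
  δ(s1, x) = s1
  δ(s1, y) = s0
Testing a few strings:
  'xyy' → reject
  'x' → reject
  'yx' → accept
  'xx' → reject
State roles: s0=even number of y's so far; s1=odd number of y's so far
All strings over {x,y} with an odd number of y's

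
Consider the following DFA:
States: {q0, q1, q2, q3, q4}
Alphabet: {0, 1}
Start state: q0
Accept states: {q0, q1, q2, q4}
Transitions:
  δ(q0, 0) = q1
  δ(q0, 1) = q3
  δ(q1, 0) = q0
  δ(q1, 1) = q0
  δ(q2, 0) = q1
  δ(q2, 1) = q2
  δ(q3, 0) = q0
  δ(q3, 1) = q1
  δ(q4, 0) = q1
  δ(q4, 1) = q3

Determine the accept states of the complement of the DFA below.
Complement accept states = All states \ Original accept states
= {q0, q1, q2, q3, q4} \ {q0, q1, q2, q4}
{q3}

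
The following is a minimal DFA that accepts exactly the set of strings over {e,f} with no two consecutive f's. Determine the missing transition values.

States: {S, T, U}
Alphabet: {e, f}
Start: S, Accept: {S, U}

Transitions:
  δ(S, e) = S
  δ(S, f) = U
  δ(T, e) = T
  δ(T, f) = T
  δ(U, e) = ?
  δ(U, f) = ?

From the language and accept set, identify what each state tracks — S: last symbol not f (ok); T: saw ff (dead); U: last symbol f (ok).
Each missing δ(q, a) is the state matching the new tracked value after reading a.
δ(U, e) = S; δ(U, f) = T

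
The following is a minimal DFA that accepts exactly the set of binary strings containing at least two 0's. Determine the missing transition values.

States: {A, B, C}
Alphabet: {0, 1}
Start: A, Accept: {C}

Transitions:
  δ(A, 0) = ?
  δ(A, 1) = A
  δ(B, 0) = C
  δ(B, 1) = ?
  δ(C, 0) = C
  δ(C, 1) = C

From the language and accept set, identify what each state tracks — A: zero 0's seen; B: one 0 seen; C: ≥ two 0's seen.
Each missing δ(q, a) is the state matching the new tracked value after reading a.
δ(A, 0) = B; δ(B, 1) = B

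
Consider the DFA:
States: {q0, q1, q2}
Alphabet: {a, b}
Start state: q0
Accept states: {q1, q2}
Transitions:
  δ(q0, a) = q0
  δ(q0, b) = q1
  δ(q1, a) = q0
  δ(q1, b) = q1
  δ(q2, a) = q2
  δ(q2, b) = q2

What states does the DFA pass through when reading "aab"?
read 'a': q0 → q0
  read 'a': q0 → q0
  read 'b': q0 → q1
q0 -> q0 -> q0 -> q1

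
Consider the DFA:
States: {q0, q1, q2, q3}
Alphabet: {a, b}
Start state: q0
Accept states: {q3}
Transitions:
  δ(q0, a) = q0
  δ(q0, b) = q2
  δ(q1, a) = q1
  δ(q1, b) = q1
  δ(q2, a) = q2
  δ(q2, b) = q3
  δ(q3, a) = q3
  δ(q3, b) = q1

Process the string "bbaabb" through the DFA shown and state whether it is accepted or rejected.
Processing string "bbaabb":
  q0 --b--> q2
  q2 --b--> q3
  q3 --a--> q3
  q3 --a--> q3
  q3 --b--> q1
  q1 --b--> q1
Final state: q1
Accept states: {q3}
No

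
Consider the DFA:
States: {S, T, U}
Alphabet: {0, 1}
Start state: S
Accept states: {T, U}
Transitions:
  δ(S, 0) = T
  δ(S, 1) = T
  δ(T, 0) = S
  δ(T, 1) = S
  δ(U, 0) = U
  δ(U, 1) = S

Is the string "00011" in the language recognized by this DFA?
Processing string "00011":
  S --0--> T
  T --0--> S
  S --0--> T
  T --1--> S
  S --1--> T
Final state: T
Accept states: {T, U}
Yes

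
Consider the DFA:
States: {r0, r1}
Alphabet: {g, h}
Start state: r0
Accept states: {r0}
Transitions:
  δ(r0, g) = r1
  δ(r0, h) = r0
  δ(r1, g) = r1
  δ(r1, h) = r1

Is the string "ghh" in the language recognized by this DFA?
Processing string "ghh":
  r0 --g--> r1
  r1 --h--> r1
  r1 --h--> r1
Final state: r1
Accept states: {r0}
No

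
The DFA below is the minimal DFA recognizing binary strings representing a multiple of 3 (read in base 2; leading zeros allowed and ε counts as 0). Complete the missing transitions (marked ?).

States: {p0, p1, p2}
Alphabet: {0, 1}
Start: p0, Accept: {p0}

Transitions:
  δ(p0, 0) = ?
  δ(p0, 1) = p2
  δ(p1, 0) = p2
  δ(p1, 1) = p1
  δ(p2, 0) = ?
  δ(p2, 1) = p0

From the language and accept set, identify what each state tracks — p0: value ≡ 0 (mod 3); p1: value ≡ 2 (mod 3); p2: value ≡ 1 (mod 3).
Each missing δ(q, a) is the state matching the new tracked value after reading a.
δ(p0, 0) = p0; δ(p2, 0) = p1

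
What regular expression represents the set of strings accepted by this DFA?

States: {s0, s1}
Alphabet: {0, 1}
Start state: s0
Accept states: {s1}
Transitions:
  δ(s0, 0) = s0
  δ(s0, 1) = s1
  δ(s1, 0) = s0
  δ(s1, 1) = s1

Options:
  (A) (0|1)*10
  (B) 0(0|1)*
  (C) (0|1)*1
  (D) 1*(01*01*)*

Check each option against the DFA on short strings; one disagreement eliminates an option:
  (A) (0|1)*10: on '1' the DFA goes s0 → s1 and accepts (s1 ∈ Accept), but the regex does not match it → eliminate
  (B) 0(0|1)*: on '0' the DFA goes s0 → s0 and rejects (s0 ∉ Accept), but the regex matches it → eliminate
  (C) (0|1)*1: agrees with the DFA on every string of length ≤ 6
  (D) 1*(01*01*)*: on ε the DFA stays in s0 and rejects (s0 ∉ Accept), but the regex matches it → eliminate
Only (C) is consistent with the DFA.
(C) (0|1)*1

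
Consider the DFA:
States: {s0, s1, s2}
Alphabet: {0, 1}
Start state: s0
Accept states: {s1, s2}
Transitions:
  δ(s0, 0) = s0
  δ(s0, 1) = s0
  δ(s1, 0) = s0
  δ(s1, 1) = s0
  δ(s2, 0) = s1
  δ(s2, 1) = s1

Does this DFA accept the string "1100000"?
Processing string "1100000":
  s0 --1--> s0
  s0 --1--> s0
  s0 --0--> s0
  s0 --0--> s0
  s0 --0--> s0
  s0 --0--> s0
  s0 --0--> s0
Final state: s0
Accept states: {s1, s2}
No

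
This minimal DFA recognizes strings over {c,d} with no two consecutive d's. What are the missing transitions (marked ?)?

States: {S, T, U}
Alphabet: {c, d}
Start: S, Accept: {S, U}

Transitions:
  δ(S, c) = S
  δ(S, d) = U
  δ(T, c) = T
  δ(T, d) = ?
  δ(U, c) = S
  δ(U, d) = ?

From the language and accept set, identify what each state tracks — S: last symbol not d (ok); T: saw dd (dead); U: last symbol d (ok).
Each missing δ(q, a) is the state matching the new tracked value after reading a.
δ(T, d) = T; δ(U, d) = T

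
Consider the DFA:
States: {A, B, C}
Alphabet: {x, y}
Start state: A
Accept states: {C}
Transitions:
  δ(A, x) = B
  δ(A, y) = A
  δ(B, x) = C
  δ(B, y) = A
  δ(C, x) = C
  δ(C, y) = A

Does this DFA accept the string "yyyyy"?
Processing string "yyyyy":
  A --y--> A
  A --y--> A
  A --y--> A
  A --y--> A
  A --y--> A
Final state: A
Accept states: {C}
No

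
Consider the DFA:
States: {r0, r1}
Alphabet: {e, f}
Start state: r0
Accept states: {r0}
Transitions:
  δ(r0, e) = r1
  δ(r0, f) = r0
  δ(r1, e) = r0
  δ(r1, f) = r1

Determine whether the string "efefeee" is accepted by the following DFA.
Processing string "efefeee":
  r0 --e--> r1
  r1 --f--> r1
  r1 --e--> r0
  r0 --f--> r0
  r0 --e--> r1
  r1 --e--> r0
  r0 --e--> r1
Final state: r1
Accept states: {r0}
No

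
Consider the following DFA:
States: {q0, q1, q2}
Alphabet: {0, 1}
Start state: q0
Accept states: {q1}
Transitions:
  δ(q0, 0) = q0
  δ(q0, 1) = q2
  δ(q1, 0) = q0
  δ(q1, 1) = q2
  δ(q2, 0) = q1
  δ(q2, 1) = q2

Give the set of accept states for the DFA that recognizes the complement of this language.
Complement accept states = All states \ Original accept states
= {q0, q1, q2} \ {q1}
{q0, q2}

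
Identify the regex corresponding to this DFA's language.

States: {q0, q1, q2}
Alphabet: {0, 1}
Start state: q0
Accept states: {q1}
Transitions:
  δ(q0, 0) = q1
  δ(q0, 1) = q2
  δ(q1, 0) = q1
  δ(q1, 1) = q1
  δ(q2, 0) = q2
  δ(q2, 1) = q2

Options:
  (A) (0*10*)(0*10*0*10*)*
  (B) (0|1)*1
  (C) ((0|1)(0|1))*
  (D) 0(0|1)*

Check each option against the DFA on short strings; one disagreement eliminates an option:
  (A) (0*10*)(0*10*0*10*)*: on '0' the DFA goes q0 → q1 and accepts (q1 ∈ Accept), but the regex does not match it → eliminate
  (B) (0|1)*1: on '0' the DFA goes q0 → q1 and accepts (q1 ∈ Accept), but the regex does not match it → eliminate
  (C) ((0|1)(0|1))*: on ε the DFA stays in q0 and rejects (q0 ∉ Accept), but the regex matches it → eliminate
  (D) 0(0|1)*: agrees with the DFA on every string of length ≤ 6
Only (D) is consistent with the DFA.
(D) 0(0|1)*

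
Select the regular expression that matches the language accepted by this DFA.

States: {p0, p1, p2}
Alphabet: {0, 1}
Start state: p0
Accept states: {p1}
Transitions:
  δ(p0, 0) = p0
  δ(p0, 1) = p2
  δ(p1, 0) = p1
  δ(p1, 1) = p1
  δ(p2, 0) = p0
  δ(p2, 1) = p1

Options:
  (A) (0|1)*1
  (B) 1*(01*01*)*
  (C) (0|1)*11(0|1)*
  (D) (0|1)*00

Check each option against the DFA on short strings; one disagreement eliminates an option:
  (A) (0|1)*1: on '1' the DFA goes p0 → p2 and rejects (p2 ∉ Accept), but the regex matches it → eliminate
  (B) 1*(01*01*)*: on ε the DFA stays in p0 and rejects (p0 ∉ Accept), but the regex matches it → eliminate
  (C) (0|1)*11(0|1)*: agrees with the DFA on every string of length ≤ 6
  (D) (0|1)*00: on '00' the DFA goes p0 → p0 → p0 and rejects (p0 ∉ Accept), but the regex matches it → eliminate
Only (C) is consistent with the DFA.
(C) (0|1)*11(0|1)*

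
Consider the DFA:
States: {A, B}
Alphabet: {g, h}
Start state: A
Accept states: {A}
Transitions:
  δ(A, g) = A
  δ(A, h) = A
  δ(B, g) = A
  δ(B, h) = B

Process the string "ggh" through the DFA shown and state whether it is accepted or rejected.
Processing string "ggh":
  A --g--> A
  A --g--> A
  A --h--> A
Final state: A
Accept states: {A}
Yes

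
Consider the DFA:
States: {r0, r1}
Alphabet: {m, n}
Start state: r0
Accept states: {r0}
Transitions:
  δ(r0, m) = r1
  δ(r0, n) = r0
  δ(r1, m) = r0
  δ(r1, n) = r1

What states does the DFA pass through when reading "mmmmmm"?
read 'm': r0 → r1
  read 'm': r1 → r0
  read 'm': r0 → r1
  read 'm': r1 → r0
  read 'm': r0 → r1
  read 'm': r1 → r0
r0 -> r1 -> r0 -> r1 -> r0 -> r1 -> r0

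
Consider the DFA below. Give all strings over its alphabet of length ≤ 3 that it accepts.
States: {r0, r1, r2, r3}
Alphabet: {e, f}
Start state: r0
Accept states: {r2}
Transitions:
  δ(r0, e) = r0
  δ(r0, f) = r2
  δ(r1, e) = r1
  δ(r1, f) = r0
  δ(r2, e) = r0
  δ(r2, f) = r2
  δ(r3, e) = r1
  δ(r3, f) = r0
f, ef, ff, eef, eff, fef, fff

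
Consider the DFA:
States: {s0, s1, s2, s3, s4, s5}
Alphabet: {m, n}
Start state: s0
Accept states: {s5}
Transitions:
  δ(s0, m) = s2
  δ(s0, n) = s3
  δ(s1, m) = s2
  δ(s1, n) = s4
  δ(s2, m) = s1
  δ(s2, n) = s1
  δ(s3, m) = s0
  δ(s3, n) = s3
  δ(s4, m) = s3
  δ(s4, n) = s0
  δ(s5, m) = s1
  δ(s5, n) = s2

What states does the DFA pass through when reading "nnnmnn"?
read 'n': s0 → s3
  read 'n': s3 → s3
  read 'n': s3 → s3
  read 'm': s3 → s0
  read 'n': s0 → s3
  read 'n': s3 → s3
s0 -> s3 -> s3 -> s3 -> s0 -> s3 -> s3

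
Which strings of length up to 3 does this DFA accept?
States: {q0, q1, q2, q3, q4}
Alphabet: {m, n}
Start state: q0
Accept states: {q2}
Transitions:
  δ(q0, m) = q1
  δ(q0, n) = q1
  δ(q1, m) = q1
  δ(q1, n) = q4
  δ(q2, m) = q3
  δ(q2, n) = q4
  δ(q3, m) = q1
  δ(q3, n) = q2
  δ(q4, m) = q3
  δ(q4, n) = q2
mnn, nnn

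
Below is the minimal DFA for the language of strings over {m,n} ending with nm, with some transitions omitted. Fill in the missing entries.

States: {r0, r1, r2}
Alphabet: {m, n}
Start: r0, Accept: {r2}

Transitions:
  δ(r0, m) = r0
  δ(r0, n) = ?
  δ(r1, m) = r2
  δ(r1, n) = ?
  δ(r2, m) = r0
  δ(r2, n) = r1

From the language and accept set, identify what each state tracks — r0: no suffix match; r1: one trailing n; r2: suffix is nm.
Each missing δ(q, a) is the state matching the new tracked value after reading a.
δ(r0, n) = r1; δ(r1, n) = r1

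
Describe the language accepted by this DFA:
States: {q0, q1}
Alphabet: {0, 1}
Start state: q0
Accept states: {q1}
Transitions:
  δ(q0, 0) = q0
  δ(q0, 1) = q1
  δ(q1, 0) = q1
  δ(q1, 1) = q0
Testing a few strings:
  '0' → reject
  '010' → accept
  '011' → reject
  '10' → accept
State roles: q0=even number of 1's so far; q1=odd number of 1's so far
All binary strings with an odd number of 1's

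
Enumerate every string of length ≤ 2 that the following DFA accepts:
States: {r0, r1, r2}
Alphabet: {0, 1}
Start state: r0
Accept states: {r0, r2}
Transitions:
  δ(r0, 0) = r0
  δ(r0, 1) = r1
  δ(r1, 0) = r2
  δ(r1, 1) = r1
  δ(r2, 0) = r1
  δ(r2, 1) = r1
ε, 0, 00, 10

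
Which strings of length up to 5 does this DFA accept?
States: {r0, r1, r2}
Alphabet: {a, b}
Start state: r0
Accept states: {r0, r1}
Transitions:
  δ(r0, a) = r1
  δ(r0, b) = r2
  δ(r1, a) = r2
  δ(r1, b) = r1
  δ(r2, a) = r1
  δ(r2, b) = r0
ε, a, ab, ba, bb, aaa, aab, abb, bab, bba, aaab, aaba, abaa, abab, abbb, baaa, baab, babb, bbab, bbba, bbbb, aaaaa, aaaab, aaabb, aabab, aabba, aabbb, abaab, ababa, abbaa, abbab, abbbb, baaab, baaba, babaa, babab, babbb, bbaaa, bbaab, bbabb, bbbab, bbbba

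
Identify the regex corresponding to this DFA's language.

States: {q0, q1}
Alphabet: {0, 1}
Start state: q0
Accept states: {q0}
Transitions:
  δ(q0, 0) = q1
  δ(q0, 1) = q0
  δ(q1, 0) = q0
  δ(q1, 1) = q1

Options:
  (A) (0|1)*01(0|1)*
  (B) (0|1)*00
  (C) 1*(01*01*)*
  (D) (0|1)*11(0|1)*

Check each option against the DFA on short strings; one disagreement eliminates an option:
  (A) (0|1)*01(0|1)*: on ε the DFA stays in q0 and accepts (q0 ∈ Accept), but the regex does not match it → eliminate
  (B) (0|1)*00: on ε the DFA stays in q0 and accepts (q0 ∈ Accept), but the regex does not match it → eliminate
  (C) 1*(01*01*)*: agrees with the DFA on every string of length ≤ 6
  (D) (0|1)*11(0|1)*: on ε the DFA stays in q0 and accepts (q0 ∈ Accept), but the regex does not match it → eliminate
Only (C) is consistent with the DFA.
(C) 1*(01*01*)*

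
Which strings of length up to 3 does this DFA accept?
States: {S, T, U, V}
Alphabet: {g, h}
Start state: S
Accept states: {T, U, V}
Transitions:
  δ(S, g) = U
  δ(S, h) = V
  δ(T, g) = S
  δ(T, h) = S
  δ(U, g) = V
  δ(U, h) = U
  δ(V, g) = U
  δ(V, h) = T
g, h, gg, gh, hg, hh, ggg, ggh, ghg, ghh, hgg, hgh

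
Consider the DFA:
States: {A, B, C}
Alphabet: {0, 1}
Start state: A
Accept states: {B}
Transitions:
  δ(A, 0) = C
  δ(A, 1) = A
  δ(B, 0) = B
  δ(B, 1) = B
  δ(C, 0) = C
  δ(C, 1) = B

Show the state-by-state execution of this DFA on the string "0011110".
read '0': A → C
  read '0': C → C
  read '1': C → B
  read '1': B → B
  read '1': B → B
  read '1': B → B
  read '0': B → B
A -> C -> C -> B -> B -> B -> B -> B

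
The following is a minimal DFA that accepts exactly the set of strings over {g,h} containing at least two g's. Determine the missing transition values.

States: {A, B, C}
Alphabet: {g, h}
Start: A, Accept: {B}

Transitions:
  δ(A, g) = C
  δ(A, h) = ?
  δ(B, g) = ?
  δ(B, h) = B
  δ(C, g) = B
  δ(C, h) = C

From the language and accept set, identify what each state tracks — A: zero g's seen; B: ≥ two g's seen; C: one g seen.
Each missing δ(q, a) is the state matching the new tracked value after reading a.
δ(A, h) = A; δ(B, g) = B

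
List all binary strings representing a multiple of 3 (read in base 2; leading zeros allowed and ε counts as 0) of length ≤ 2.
ε, 0, 00, 11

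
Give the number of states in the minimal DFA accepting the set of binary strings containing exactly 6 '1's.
By Myhill–Nerode, count the distinguishable equivalence classes: 8 classes — having seen 0, 1, …, 6, or >6 copies of '1'; the count-6 class is the only accepting one and >6 is dead.
8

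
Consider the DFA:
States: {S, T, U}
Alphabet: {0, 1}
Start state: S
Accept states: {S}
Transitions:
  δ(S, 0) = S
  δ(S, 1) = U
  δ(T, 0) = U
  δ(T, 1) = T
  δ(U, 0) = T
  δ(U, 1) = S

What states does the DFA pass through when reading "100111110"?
read '1': S → U
  read '0': U → T
  read '0': T → U
  read '1': U → S
  read '1': S → U
  read '1': U → S
  read '1': S → U
  read '1': U → S
  read '0': S → S
S -> U -> T -> U -> S -> U -> S -> U -> S -> S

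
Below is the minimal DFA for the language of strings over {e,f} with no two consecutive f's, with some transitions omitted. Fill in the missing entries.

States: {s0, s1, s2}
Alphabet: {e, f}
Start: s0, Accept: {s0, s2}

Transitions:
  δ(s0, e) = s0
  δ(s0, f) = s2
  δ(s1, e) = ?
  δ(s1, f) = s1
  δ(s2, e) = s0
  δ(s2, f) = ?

From the language and accept set, identify what each state tracks — s0: last symbol not f (ok); s1: saw ff (dead); s2: last symbol f (ok).
Each missing δ(q, a) is the state matching the new tracked value after reading a.
δ(s1, e) = s1; δ(s2, f) = s1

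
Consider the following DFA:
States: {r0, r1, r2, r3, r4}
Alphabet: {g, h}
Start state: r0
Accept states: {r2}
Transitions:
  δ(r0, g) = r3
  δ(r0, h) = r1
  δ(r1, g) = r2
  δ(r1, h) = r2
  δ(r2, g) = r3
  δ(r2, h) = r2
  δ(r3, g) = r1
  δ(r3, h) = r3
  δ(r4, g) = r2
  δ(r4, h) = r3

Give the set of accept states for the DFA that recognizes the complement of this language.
Complement accept states = All states \ Original accept states
= {r0, r1, r2, r3, r4} \ {r2}
{r0, r1, r3, r4}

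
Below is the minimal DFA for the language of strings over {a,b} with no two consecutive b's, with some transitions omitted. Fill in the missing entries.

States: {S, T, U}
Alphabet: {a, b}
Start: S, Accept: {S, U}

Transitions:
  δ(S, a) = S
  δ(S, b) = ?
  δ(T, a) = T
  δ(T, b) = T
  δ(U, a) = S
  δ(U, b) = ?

From the language and accept set, identify what each state tracks — S: last symbol not b (ok); T: saw bb (dead); U: last symbol b (ok).
Each missing δ(q, a) is the state matching the new tracked value after reading a.
δ(S, b) = U; δ(U, b) = T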